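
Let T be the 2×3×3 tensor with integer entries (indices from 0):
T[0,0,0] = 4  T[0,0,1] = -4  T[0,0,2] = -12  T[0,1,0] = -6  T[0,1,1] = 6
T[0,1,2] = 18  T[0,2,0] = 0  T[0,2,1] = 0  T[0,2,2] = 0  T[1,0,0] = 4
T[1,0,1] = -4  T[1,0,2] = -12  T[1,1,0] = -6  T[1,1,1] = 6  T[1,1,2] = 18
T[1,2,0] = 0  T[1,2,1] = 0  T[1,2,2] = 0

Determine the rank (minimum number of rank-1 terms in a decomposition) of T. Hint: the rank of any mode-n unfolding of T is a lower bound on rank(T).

1

Lower bound: T ≠ 0 (e.g. T[0,0,0] = 4), so rank(T) ≥ 1.
Upper bound: if T = a ⊗ b ⊗ c then every fibre of T is a multiple of the corresponding factor, so read the factors off the fibres through the nonzero entry T[0,0,0] = 4.
The mode-1 fibre T[:,0,0] = [4, 4] gives a = [1, 1] (primitive direction); the mode-2 fibre T[0,:,0] = [4, -6, 0] gives b = [2, -3, 0]; then c[k] = T[0,0,k] / (a[0]·b[0]) = [4, -4, -12] / 2 = [2, -2, -6].
Expanding [1, 1] ⊗ [2, -3, 0] ⊗ [2, -2, -6] reproduces all 18 entries of T, so T = [1, 1] ⊗ [2, -3, 0] ⊗ [2, -2, -6] and rank(T) ≤ 1.
These bounds meet, so rank(T) = 1.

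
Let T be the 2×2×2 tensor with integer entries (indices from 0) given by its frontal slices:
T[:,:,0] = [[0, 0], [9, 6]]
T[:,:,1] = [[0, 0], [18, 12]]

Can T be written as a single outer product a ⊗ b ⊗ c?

If T = a ⊗ b ⊗ c then every fibre of T is a multiple of the corresponding factor, so read the factors off the fibres through the nonzero entry T[1,0,0] = 9.
The mode-1 fibre T[:,0,0] = [0, 9] gives a = (0, 1) (primitive direction); the mode-2 fibre T[1,:,0] = [9, 6] gives b = (3, 2); then c[k] = T[1,0,k] / (a[1]·b[0]) = [9, 18] / 3 = (3, 6).
Expanding (0, 1) ⊗ (3, 2) ⊗ (3, 6) reproduces all 8 entries of T, so T = (0, 1) ⊗ (3, 2) ⊗ (3, 6) and rank(T) ≤ 1.
Equivalently every frontal slice T[:,:,k] is c[k] times the rank-1 matrix (0, 1) ⊗ (3, 2). So T has rank 1 (it is nonzero).

Yes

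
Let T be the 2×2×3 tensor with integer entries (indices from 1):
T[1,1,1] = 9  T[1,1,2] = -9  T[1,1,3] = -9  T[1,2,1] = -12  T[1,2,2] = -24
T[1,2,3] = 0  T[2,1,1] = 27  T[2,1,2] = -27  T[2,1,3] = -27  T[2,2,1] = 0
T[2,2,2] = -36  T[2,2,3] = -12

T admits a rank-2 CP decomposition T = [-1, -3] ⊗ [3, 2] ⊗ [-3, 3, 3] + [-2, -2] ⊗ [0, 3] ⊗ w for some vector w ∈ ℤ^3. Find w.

Subtract the known terms from T to get the rank-1 residual R = [-2, -2] ⊗ [0, 3] ⊗ w, so R[i,j,k] = a[i]·b[j]·w[k]. Pick indices with nonzero a[1]·b[2] = (-2)·(3) = -6. Only the fibre through (1,2,·) is needed: R[1,2,:] = T[1,2,:] − Σₗ aₗ[1]bₗ[2]cₗ = [-12, -24, 0] − (-1)·(2)·[-3, 3, 3] = [-18, -18, 6]. Then w[k] = R[1,2,k] / -6 for each k, giving w = [-18, -18, 6] / -6 = [3, 3, -1].

w = [3, 3, -1]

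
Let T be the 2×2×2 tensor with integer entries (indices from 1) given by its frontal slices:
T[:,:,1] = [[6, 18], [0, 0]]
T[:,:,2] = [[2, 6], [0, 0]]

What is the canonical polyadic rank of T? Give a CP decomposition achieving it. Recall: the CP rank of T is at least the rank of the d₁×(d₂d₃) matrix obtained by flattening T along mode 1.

rank(T) = 1

Lower bound: T ≠ 0 (e.g. T[1,1,1] = 6), so rank(T) ≥ 1.
Upper bound: the mode-1 fibre T[:,1,1] = [6, 0] gives a = (1, 0) (primitive direction); the mode-2 fibre T[1,:,1] = [6, 18] gives b = (1, 3); then c[k] = T[1,1,k] / (a[1]·b[1]) = [6, 2] / 1 = (6, 2).
Expanding (1, 0) ⊗ (1, 3) ⊗ (6, 2) reproduces all 8 entries of T, so T = (1, 0) ⊗ (1, 3) ⊗ (6, 2) and rank(T) ≤ 1.
These bounds meet, so rank(T) = 1.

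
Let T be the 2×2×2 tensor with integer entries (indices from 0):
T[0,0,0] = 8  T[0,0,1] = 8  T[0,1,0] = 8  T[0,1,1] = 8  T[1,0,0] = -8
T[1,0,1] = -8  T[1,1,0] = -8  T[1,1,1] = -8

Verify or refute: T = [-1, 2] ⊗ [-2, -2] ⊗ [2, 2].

No

Reconstruct entry (0,0,0) from the claimed factors: Σₗ aₗ[0]bₗ[0]cₗ[0] = (-1)·(-2)·(2) = 4, but T[0,0,0] = 8. The claim is false.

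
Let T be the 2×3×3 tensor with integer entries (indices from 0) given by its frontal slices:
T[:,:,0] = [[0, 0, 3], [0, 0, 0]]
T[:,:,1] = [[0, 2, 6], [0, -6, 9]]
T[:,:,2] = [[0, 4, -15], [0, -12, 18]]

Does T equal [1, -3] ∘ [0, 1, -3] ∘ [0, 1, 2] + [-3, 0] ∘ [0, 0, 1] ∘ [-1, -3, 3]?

No

Reconstruct entry (0,1,1) from the claimed factors: Σₗ aₗ[0]bₗ[1]cₗ[1] = (1)·(1)·(1) + (-3)·(0)·(-3) = 1, but T[0,1,1] = 2. The claim is false.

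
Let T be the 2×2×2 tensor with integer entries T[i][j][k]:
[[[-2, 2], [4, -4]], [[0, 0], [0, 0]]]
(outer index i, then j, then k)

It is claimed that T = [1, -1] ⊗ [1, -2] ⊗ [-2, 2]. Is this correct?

No

Reconstruct entry (1,0,0) from the claimed factors: Σₗ aₗ[1]bₗ[0]cₗ[0] = (-1)·(1)·(-2) = 2, but T[1,0,0] = 0. The claim is false.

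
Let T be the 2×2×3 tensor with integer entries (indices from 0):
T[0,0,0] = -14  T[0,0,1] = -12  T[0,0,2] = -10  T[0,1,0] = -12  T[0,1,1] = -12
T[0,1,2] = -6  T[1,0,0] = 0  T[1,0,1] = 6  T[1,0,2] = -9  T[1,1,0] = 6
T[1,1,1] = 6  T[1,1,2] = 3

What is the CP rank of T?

2

Lower bound: the mode-2 unfolding of T (rows indexed by j, columns by (i,k) = (0,0), (0,1), (0,2), (1,0), (1,1), (1,2)) is [[-14, -12, -10, 0, 6, -9], [-12, -12, -6, 6, 6, 3]].
There the 2×2 minor on rows j ∈ {0, 1}, columns (i,k) ∈ {(0,0), (0,1)} is det [[-14, -12], [-12, -12]] = 24 ≠ 0, so this unfolding has rank ≥ 2; CP rank is at least every unfolding rank, so rank(T) ≥ 2. (This is only a lower bound: in general the CP rank may exceed every unfolding rank, so we still need to exhibit 2 rank-1 terms summing to T.)
Upper bound — finding two terms. Write S_k = T[:,:,k] for the frontal slices: S₀ = [[-14, -12], [0, 6]], S₁ = [[-12, -12], [6, 6]], S₂ = [[-10, -6], [-9, 3]].
If T = a₁ (x) b₁ (x) c₁ + a₂ (x) b₂ (x) c₂ then each S_k = c₁[k]·a₁b₁ᵀ + c₂[k]·a₂b₂ᵀ. S₀ and S₁ are linearly independent, so a₁b₁ᵀ and a₂b₂ᵀ must span the same plane of matrices: they are the rank-1 matrices of the form x·S₀ + y·S₁.
det(x·S₀ + y·S₁) is −84·x² − 84·xy = (-84)·(x + y)(x), vanishing at (x:y) = (1:-1) and (0:1).
M₁ = S₀ − S₁ = [[-2, 0], [-6, 0]] = (-2)·[1, 3][1, 0]ᵀ and M₂ = S₁ = [[-12, -12], [6, 6]] = (-6)·[2, -1][1, 1]ᵀ, so take a₁ = [1, 3], b₁ = [1, 0], a₂ = [2, -1], b₂ = [1, 1].
Each slice is an integer combination of E₁ = a₁b₁ᵀ and E₂ = a₂b₂ᵀ: S₀ = −2·E₁ − 6·E₂, S₁ = −6·E₂, S₂ = −4·E₁ − 3·E₂; reading off coefficients, c₁ = [-2, 0, -4] and c₂ = [-6, -6, -3].
Hence T = [1, 3] (x) [1, 0] (x) [-2, 0, -4] + [2, -1] (x) [1, 1] (x) [-6, -6, -3], so rank(T) ≤ 2.
These bounds meet, so rank(T) = 2.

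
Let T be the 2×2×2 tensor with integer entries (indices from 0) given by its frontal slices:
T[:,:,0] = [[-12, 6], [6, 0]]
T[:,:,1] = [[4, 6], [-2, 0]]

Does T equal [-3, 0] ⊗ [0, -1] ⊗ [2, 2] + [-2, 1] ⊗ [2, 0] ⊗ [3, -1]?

Reconstruct entrywise from the claimed factors. For example, T[0,1,0] = 6 and Σₗ aₗ[0]bₗ[1]cₗ[0] = (-3)·(-1)·(2) + (-2)·(0)·(3) = 6; checking all 8 entries, every one matches. The claim holds.

Yes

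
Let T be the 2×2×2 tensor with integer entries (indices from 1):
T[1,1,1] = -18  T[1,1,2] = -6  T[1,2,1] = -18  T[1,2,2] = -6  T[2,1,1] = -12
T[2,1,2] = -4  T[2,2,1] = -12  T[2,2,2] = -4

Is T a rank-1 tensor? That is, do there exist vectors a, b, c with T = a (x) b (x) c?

If T = a (x) b (x) c then every fibre of T is a multiple of the corresponding factor, so read the factors off the fibres through the nonzero entry T[1,1,1] = -18.
The mode-1 fibre T[:,1,1] = [-18, -12] gives a = [3, 2] (primitive direction); the mode-2 fibre T[1,:,1] = [-18, -18] gives b = [1, 1]; then c[k] = T[1,1,k] / (a[1]·b[1]) = [-18, -6] / 3 = [-6, -2].
Expanding [3, 2] (x) [1, 1] (x) [-6, -2] reproduces all 8 entries of T, so T = [3, 2] (x) [1, 1] (x) [-6, -2] and rank(T) ≤ 1.
Equivalently every frontal slice T[:,:,k] is c[k] times the rank-1 matrix [3, 2] (x) [1, 1]. So T has rank 1 (it is nonzero).

Yes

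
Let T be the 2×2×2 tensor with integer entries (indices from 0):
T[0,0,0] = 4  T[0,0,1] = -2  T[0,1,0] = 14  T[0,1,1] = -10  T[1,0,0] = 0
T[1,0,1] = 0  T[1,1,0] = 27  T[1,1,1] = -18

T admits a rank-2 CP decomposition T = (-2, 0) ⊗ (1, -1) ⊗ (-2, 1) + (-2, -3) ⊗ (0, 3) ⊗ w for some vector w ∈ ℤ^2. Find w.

Subtract the known terms from T to get the rank-1 residual R = (-2, -3) ⊗ (0, 3) ⊗ w, so R[i,j,k] = a[i]·b[j]·w[k]. Pick indices with nonzero a[0]·b[1] = (-2)·(3) = -6. Only the fibre through (0,1,·) is needed: R[0,1,:] = T[0,1,:] − Σₗ aₗ[0]bₗ[1]cₗ = [14, -10] − (-2)·(-1)·(-2, 1) = [18, -12]. Then w[k] = R[0,1,k] / -6 for each k, giving w = [18, -12] / -6 = (-3, 2).

w = (-3, 2)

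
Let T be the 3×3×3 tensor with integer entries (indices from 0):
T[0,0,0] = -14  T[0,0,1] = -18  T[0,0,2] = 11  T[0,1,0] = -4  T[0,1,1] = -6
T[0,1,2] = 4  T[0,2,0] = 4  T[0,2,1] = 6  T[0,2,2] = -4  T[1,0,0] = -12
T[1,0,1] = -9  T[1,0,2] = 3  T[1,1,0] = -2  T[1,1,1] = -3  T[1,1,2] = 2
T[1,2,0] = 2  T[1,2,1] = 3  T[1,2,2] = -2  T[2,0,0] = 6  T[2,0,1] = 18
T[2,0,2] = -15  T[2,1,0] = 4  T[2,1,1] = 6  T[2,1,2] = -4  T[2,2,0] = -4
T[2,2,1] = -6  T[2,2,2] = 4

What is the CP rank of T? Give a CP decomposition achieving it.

rank(T) = 2

Lower bound: the mode-2 unfolding of T (rows indexed by j, columns by (i,k) = (0,0), (0,1), (0,2), (1,0), (1,1), (1,2), (2,0), (2,1), (2,2)) is [[-14, -18, 11, -12, -9, 3, 6, 18, -15], [-4, -6, 4, -2, -3, 2, 4, 6, -4], [4, 6, -4, 2, 3, -2, -4, -6, 4]].
There the 2×2 minor on rows j ∈ {0, 1}, columns (i,k) ∈ {(0,0), (0,1)} is det [[-14, -18], [-4, -6]] = 12 ≠ 0, so this unfolding has rank ≥ 2; CP rank is at least every unfolding rank, so rank(T) ≥ 2. (Flattening ranks never certify an upper bound on CP rank; for that we must actually write T with 2 rank-1 terms.)
Upper bound — finding two terms. Write S_k = T[:,:,k] for the frontal slices: S₀ = [[-14, -4, 4], [-12, -2, 2], [6, 4, -4]], S₁ = [[-18, -6, 6], [-9, -3, 3], [18, 6, -6]], S₂ = [[11, 4, -4], [3, 2, -2], [-15, -4, 4]].
If T = a₁ ∘ b₁ ∘ c₁ + a₂ ∘ b₂ ∘ c₂ then each S_k = c₁[k]·a₁b₁ᵀ + c₂[k]·a₂b₂ᵀ. S₀ and S₁ are linearly independent, so a₁b₁ᵀ and a₂b₂ᵀ must span the same plane of matrices: they are the rank-1 matrices of the form x·S₀ + y·S₁.
The 2×2 minor of x·S₀ + y·S₁ on rows {0,1}, columns {0,1} is −20·x² − 30·xy = (-10)·(2·x + 3·y)(x), vanishing at (x:y) = (3:-2) and (0:1).
M₁ = 3·S₀ − 2·S₁ = [[-6, 0, 0], [-18, 0, 0], [-18, 0, 0]] = (-6)·[1, 3, 3][1, 0, 0]ᵀ and M₂ = S₁ = [[-18, -6, 6], [-9, -3, 3], [18, 6, -6]] = (-3)·[2, 1, -2][3, 1, -1]ᵀ, so take a₁ = [1, 3, 3], b₁ = [1, 0, 0], a₂ = [2, 1, -2], b₂ = [3, 1, -1].
Each slice is an integer combination of E₁ = a₁b₁ᵀ and E₂ = a₂b₂ᵀ: S₀ = −2·E₁ − 2·E₂, S₁ = −3·E₂, S₂ = −E₁ + 2·E₂; reading off coefficients, c₁ = [-2, 0, -1] and c₂ = [-2, -3, 2].
Hence T = [1, 3, 3] ∘ [1, 0, 0] ∘ [-2, 0, -1] + [2, 1, -2] ∘ [3, 1, -1] ∘ [-2, -3, 2], so rank(T) ≤ 2.
These bounds meet, so rank(T) = 2.
Check entry T[0,2,2] = -4: (1)·(0)·(-1) + (2)·(-1)·(2) = -4.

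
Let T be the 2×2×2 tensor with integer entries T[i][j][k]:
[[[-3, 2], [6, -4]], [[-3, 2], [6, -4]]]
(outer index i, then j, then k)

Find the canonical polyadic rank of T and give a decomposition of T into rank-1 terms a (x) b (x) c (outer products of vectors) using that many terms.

rank(T) = 1

Lower bound: T ≠ 0 (e.g. T[0,0,0] = -3), so rank(T) ≥ 1.
Upper bound: if T = a (x) b (x) c then every fibre of T is a multiple of the corresponding factor, so read the factors off the fibres through the nonzero entry T[0,0,0] = -3.
The mode-1 fibre T[:,0,0] = [-3, -3] gives a = (1, 1) (primitive direction); the mode-2 fibre T[0,:,0] = [-3, 6] gives b = (1, -2); then c[k] = T[0,0,k] / (a[0]·b[0]) = [-3, 2] / 1 = (-3, 2).
Expanding (1, 1) (x) (1, -2) (x) (-3, 2) reproduces all 8 entries of T, so T = (1, 1) (x) (1, -2) (x) (-3, 2) and rank(T) ≤ 1.
These bounds meet, so rank(T) = 1.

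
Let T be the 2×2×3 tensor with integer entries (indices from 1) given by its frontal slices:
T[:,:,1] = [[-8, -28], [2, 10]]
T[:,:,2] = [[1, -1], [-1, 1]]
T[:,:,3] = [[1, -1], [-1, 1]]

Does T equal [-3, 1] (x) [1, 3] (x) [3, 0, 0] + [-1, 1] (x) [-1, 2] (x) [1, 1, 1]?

No

Reconstruct entry (1,2,1) from the claimed factors: Σₗ aₗ[1]bₗ[2]cₗ[1] = (-3)·(3)·(3) + (-1)·(2)·(1) = -29, but T[1,2,1] = -28. The claim is false.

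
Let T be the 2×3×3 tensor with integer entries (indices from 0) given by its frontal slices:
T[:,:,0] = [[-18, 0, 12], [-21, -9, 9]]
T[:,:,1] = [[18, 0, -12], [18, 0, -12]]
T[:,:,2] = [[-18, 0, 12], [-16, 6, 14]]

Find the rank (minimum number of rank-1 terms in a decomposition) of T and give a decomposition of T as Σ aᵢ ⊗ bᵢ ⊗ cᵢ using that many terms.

Lower bound: in the mode-1 unfolding of T (rows indexed by i, columns by (j,k)) the 2×2 minor on rows i ∈ {0, 1}, columns (j,k) ∈ {(0,0), (0,1)} is det [[-18, 18], [-21, 18]] = 54 ≠ 0, so that unfolding has rank ≥ 2 and hence rank(T) ≥ 2 (CP rank is at least every unfolding rank, though it can be larger).
Upper bound: with S_k = T[:,:,k], the two rank-1 terms a₁b₁ᵀ, a₂b₂ᵀ are the rank-1 members of the pencil x·S₀ + y·S₁.
The 2×2 minor of x·S₀ + y·S₁ on rows {0,1}, columns {0,1} is 162·x² − 162·xy = 162·(x − y)(x), vanishing at (x:y) = (1:1) and (0:1).
M₁ = S₀ + S₁ = [[0, 0, 0], [-3, -9, -3]] = (-3)·[0, 1][1, 3, 1]ᵀ and M₂ = S₁ = [[18, 0, -12], [18, 0, -12]] = 6·[1, 1][3, 0, -2]ᵀ, so take a₁ = [0, 1], b₁ = [1, 3, 1], a₂ = [1, 1], b₂ = [3, 0, -2].
Each slice is an integer combination of E₁ = a₁b₁ᵀ and E₂ = a₂b₂ᵀ: S₀ = −3·E₁ − 6·E₂, S₁ = 6·E₂, S₂ = 2·E₁ − 6·E₂; reading off coefficients, c₁ = [-3, 0, 2] and c₂ = [-6, 6, -6].
Hence T = [0, 1] ⊗ [1, 3, 1] ⊗ [-3, 0, 2] + [1, 1] ⊗ [3, 0, -2] ⊗ [-6, 6, -6], so rank(T) ≤ 2.
These bounds meet, so rank(T) = 2.

rank(T) = 2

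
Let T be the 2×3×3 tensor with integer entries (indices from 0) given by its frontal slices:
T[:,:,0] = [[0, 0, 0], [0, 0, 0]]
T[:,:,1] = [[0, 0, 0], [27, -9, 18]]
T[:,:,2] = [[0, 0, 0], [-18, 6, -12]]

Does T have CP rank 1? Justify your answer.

Yes

If T = a ⊗ b ⊗ c then every fibre of T is a multiple of the corresponding factor, so read the factors off the fibres through the nonzero entry T[1,0,1] = 27.
The mode-1 fibre T[:,0,1] = [0, 27] gives a = [0, 1] (primitive direction); the mode-2 fibre T[1,:,1] = [27, -9, 18] gives b = [3, -1, 2]; then c[k] = T[1,0,k] / (a[1]·b[0]) = [0, 27, -18] / 3 = [0, 9, -6].
Expanding [0, 1] ⊗ [3, -1, 2] ⊗ [0, 9, -6] reproduces all 18 entries of T, so T = [0, 1] ⊗ [3, -1, 2] ⊗ [0, 9, -6] and rank(T) ≤ 1.
Equivalently every frontal slice T[:,:,k] is c[k] times the rank-1 matrix [0, 1] ⊗ [3, -1, 2]. So T has rank 1 (it is nonzero).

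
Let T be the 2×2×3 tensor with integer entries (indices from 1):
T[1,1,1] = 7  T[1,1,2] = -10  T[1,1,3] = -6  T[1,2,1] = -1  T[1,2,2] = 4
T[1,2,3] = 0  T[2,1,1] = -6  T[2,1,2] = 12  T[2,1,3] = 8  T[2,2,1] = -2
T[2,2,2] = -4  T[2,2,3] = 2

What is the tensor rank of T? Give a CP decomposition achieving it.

rank(T) = 3

Lower bound: in the mode-3 unfolding of T (rows indexed by k, columns by (i,j)) the 3×3 minor on rows k ∈ {1, 2, 3}, columns (i,j) ∈ {(1,1), (1,2), (2,1)} is det [[7, -1, -6], [-10, 4, 12], [-6, 0, 8]] = 72 ≠ 0, so that unfolding has rank ≥ 3 and hence rank(T) ≥ 3 (CP rank is at least every unfolding rank, though it can be larger).
Upper bound: T is a sum of 3 rank-1 terms, T = (1, -2) ⊗ (0, 1) ⊗ (4, 2, 0) + (1, -2) ⊗ (1, 1) ⊗ (-1, -2, -2) + (1, -1) ⊗ (2, -1) ⊗ (4, -4, -2) (one valid choice — decompositions are not unique — normalised so each a, b is primitive with positive first nonzero entry; check it by expanding all entries), so rank(T) ≤ 3.
These bounds meet, so rank(T) = 3.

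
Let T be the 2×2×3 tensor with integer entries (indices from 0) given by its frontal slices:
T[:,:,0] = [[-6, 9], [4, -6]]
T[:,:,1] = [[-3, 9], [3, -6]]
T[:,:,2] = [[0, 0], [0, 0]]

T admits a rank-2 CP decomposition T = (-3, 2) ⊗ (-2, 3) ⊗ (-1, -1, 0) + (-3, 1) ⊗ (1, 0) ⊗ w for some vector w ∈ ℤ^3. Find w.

Subtract the known terms from T to get the rank-1 residual R = (-3, 1) ⊗ (1, 0) ⊗ w, so R[i,j,k] = a[i]·b[j]·w[k]. Pick indices with nonzero a[0]·b[0] = (-3)·(1) = -3. Only the fibre through (0,0,·) is needed: R[0,0,:] = T[0,0,:] − Σₗ aₗ[0]bₗ[0]cₗ = [-6, -3, 0] − (-3)·(-2)·(-1, -1, 0) = [0, 3, 0]. Then w[k] = R[0,0,k] / -3 for each k, giving w = [0, 3, 0] / -3 = (0, -1, 0).

w = (0, -1, 0)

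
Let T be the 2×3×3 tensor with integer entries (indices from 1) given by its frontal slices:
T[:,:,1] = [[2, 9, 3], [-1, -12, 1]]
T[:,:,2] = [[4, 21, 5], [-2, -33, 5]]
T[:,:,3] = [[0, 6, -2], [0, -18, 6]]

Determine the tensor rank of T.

2

Lower bound: the mode-2 unfolding of T (rows indexed by j, columns by (i,k) = (1,1), (1,2), (1,3), (2,1), (2,2), (2,3)) is [[2, 4, 0, -1, -2, 0], [9, 21, 6, -12, -33, -18], [3, 5, -2, 1, 5, 6]].
There the 2×2 minor on rows j ∈ {1, 2}, columns (i,k) ∈ {(1,1), (1,2)} is det [[2, 4], [9, 21]] = 6 ≠ 0, so this unfolding has rank ≥ 2; CP rank is at least every unfolding rank, so rank(T) ≥ 2. (Flattening ranks never certify an upper bound on CP rank; for that we must actually write T with 2 rank-1 terms.)
Upper bound — finding two terms. Write S_k = T[:,:,k] for the frontal slices: S₁ = [[2, 9, 3], [-1, -12, 1]], S₂ = [[4, 21, 5], [-2, -33, 5]], S₃ = [[0, 6, -2], [0, -18, 6]].
If T = a₁ ⊗ b₁ ⊗ c₁ + a₂ ⊗ b₂ ⊗ c₂ then each S_k = c₁[k]·a₁b₁ᵀ + c₂[k]·a₂b₂ᵀ. S₁ and S₂ are linearly independent, so a₁b₁ᵀ and a₂b₂ᵀ must span the same plane of matrices: they are the rank-1 matrices of the form x·S₁ + y·S₂.
The 2×2 minor of x·S₁ + y·S₂ on rows {1,2}, columns {1,2} is −15·x² − 75·xy − 90·y² = (-15)·(x + 3·y)(x + 2·y), vanishing at (x:y) = (3:-1) and (2:-1).
M₁ = 3·S₁ − S₂ = [[2, 6, 4], [-1, -3, -2]] = (2, -1)(1, 3, 2)ᵀ and M₂ = 2·S₁ − S₂ = [[0, -3, 1], [0, 9, -3]] = −(1, -3)(0, 3, -1)ᵀ, so take a₁ = (2, -1), b₁ = (1, 3, 2), a₂ = (1, -3), b₂ = (0, 3, -1).
Each slice is an integer combination of E₁ = a₁b₁ᵀ and E₂ = a₂b₂ᵀ: S₁ = E₁ + E₂, S₂ = 2·E₁ + 3·E₂, S₃ = 2·E₂; reading off coefficients, c₁ = (1, 2, 0) and c₂ = (1, 3, 2).
Hence T = (2, -1) ⊗ (1, 3, 2) ⊗ (1, 2, 0) + (1, -3) ⊗ (0, 3, -1) ⊗ (1, 3, 2), so rank(T) ≤ 2.
These bounds meet, so rank(T) = 2.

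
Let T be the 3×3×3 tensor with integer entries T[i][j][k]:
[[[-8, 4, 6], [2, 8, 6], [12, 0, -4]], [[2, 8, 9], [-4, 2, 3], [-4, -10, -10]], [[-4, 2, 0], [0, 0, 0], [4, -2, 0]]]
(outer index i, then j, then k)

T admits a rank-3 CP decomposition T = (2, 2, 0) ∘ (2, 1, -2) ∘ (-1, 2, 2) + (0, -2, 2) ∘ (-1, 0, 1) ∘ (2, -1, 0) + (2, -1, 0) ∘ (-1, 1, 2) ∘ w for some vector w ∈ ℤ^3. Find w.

Subtract the known terms from T to get the rank-1 residual R = (2, -1, 0) ∘ (-1, 1, 2) ∘ w, so R[i,j,k] = a[i]·b[j]·w[k]. Pick indices with nonzero a[0]·b[0] = (2)·(-1) = -2. Only the fibre through (0,0,·) is needed: R[0,0,:] = T[0,0,:] − Σₗ aₗ[0]bₗ[0]cₗ = [-8, 4, 6] − (2)·(2)·(-1, 2, 2) − (0)·(-1)·(2, -1, 0) = [-4, -4, -2]. Then w[k] = R[0,0,k] / -2 for each k, giving w = [-4, -4, -2] / -2 = (2, 2, 1).

w = (2, 2, 1)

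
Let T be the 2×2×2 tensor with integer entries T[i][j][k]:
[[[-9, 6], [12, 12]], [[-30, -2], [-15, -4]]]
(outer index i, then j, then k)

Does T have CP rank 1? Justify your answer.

No

The mode-3 unfolding of T (rows indexed by k, columns by (i,j) = (0,0), (0,1), (1,0), (1,1)) is [[-9, 12, -30, -15], [6, 12, -2, -4]].
There the 2×2 minor on rows k ∈ {0, 1}, columns (i,j) ∈ {(0,0), (0,1)} is det [[-9, 12], [6, 12]] = -180 ≠ 0, so this unfolding has rank ≥ 2; CP rank is at least every unfolding rank, so rank(T) ≥ 2.
In particular rank(T) ≥ 2 > 1, so T is not rank-1.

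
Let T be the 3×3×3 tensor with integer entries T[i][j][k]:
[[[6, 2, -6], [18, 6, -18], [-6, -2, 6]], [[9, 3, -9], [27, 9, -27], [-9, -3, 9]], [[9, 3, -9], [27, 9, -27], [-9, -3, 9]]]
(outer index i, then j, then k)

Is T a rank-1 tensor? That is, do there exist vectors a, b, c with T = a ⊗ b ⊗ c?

If T = a ⊗ b ⊗ c then every fibre of T is a multiple of the corresponding factor, so read the factors off the fibres through the nonzero entry T[0,0,0] = 6.
The mode-1 fibre T[:,0,0] = [6, 9, 9] gives a = [2, 3, 3] (primitive direction); the mode-2 fibre T[0,:,0] = [6, 18, -6] gives b = [1, 3, -1]; then c[k] = T[0,0,k] / (a[0]·b[0]) = [6, 2, -6] / 2 = [3, 1, -3].
Expanding [2, 3, 3] ⊗ [1, 3, -1] ⊗ [3, 1, -3] reproduces all 27 entries of T, so T = [2, 3, 3] ⊗ [1, 3, -1] ⊗ [3, 1, -3] and rank(T) ≤ 1.
Equivalently every frontal slice T[:,:,k] is c[k] times the rank-1 matrix [2, 3, 3] ⊗ [1, 3, -1]. So T has rank 1 (it is nonzero).

Yes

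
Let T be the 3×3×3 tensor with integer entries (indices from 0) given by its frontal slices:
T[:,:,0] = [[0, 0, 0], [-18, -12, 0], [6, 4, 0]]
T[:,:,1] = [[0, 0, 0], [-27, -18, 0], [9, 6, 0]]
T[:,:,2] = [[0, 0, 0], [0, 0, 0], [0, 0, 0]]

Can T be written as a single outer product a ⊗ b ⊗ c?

If T = a ⊗ b ⊗ c then every fibre of T is a multiple of the corresponding factor, so read the factors off the fibres through the nonzero entry T[1,0,0] = -18.
The mode-1 fibre T[:,0,0] = [0, -18, 6] gives a = [0, 3, -1] (primitive direction); the mode-2 fibre T[1,:,0] = [-18, -12, 0] gives b = [3, 2, 0]; then c[k] = T[1,0,k] / (a[1]·b[0]) = [-18, -27, 0] / 9 = [-2, -3, 0].
Expanding [0, 3, -1] ⊗ [3, 2, 0] ⊗ [-2, -3, 0] reproduces all 27 entries of T, so T = [0, 3, -1] ⊗ [3, 2, 0] ⊗ [-2, -3, 0] and rank(T) ≤ 1.
Equivalently every frontal slice T[:,:,k] is c[k] times the rank-1 matrix [0, 3, -1] ⊗ [3, 2, 0]. So T has rank 1 (it is nonzero).

Yes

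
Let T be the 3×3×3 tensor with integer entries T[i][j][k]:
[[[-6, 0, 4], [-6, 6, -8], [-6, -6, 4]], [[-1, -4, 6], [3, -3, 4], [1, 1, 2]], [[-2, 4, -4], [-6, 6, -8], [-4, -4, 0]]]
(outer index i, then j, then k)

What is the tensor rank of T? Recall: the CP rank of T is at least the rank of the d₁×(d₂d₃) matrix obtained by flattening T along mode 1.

Lower bound: in the mode-2 unfolding of T (rows indexed by j, columns by (i,k)) the 3×3 minor on rows j ∈ {0, 1, 2}, columns (i,k) ∈ {(0,0), (0,1), (0,2)} is det [[-6, 0, 4], [-6, 6, -8], [-6, -6, 4]] = 432 ≠ 0, so that unfolding has rank ≥ 3 and hence rank(T) ≥ 3 (CP rank is at least every unfolding rank, though it can be larger).
Upper bound: T is a sum of 3 rank-1 terms, T = (2, -1, 2) ⊗ (1, 1, -2) ⊗ (1, 1, 0) + (2, -1, 2) ⊗ (1, 2, 0) ⊗ (-2, 1, -2) + (2, 1, 0) ⊗ (2, 0, 1) ⊗ (-1, -1, 2) (written with every a and b primitive with positive leading entry and the scale carried by c; CP decompositions are not unique, and this one is verified by expanding entrywise), so rank(T) ≤ 3.
These bounds meet, so rank(T) = 3.

3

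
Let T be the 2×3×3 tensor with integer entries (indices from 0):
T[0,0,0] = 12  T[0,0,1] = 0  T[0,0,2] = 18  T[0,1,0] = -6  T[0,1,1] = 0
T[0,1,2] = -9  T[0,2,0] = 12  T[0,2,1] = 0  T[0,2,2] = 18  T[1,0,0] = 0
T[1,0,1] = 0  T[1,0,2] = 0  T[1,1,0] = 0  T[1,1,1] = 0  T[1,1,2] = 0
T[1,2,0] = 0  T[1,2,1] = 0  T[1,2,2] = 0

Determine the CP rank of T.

Lower bound: T ≠ 0 (e.g. T[0,0,0] = 12), so rank(T) ≥ 1.
Upper bound: if T = a ⊗ b ⊗ c then every fibre of T is a multiple of the corresponding factor, so read the factors off the fibres through the nonzero entry T[0,0,0] = 12.
The mode-1 fibre T[:,0,0] = [12, 0] gives a = [1, 0] (primitive direction); the mode-2 fibre T[0,:,0] = [12, -6, 12] gives b = [2, -1, 2]; then c[k] = T[0,0,k] / (a[0]·b[0]) = [12, 0, 18] / 2 = [6, 0, 9].
Expanding [1, 0] ⊗ [2, -1, 2] ⊗ [6, 0, 9] reproduces all 18 entries of T, so T = [1, 0] ⊗ [2, -1, 2] ⊗ [6, 0, 9] and rank(T) ≤ 1.
These bounds meet, so rank(T) = 1.

1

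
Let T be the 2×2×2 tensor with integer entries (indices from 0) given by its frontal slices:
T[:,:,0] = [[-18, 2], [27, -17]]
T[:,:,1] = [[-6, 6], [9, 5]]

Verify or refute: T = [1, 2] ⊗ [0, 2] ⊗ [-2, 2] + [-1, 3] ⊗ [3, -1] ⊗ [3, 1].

No

Reconstruct entry (0,0,0) from the claimed factors: Σₗ aₗ[0]bₗ[0]cₗ[0] = (1)·(0)·(-2) + (-1)·(3)·(3) = -9, but T[0,0,0] = -18. The claim is false.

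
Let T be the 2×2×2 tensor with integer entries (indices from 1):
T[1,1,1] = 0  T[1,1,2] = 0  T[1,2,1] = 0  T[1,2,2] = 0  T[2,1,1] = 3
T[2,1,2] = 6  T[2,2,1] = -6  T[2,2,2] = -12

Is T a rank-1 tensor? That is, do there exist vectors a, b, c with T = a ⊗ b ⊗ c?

Yes

If T = a ⊗ b ⊗ c then every fibre of T is a multiple of the corresponding factor, so read the factors off the fibres through the nonzero entry T[2,1,1] = 3.
The mode-1 fibre T[:,1,1] = [0, 3] gives a = (0, 1) (primitive direction); the mode-2 fibre T[2,:,1] = [3, -6] gives b = (1, -2); then c[k] = T[2,1,k] / (a[2]·b[1]) = [3, 6] / 1 = (3, 6).
Expanding (0, 1) ⊗ (1, -2) ⊗ (3, 6) reproduces all 8 entries of T, so T = (0, 1) ⊗ (1, -2) ⊗ (3, 6) and rank(T) ≤ 1.
Equivalently every frontal slice T[:,:,k] is c[k] times the rank-1 matrix (0, 1) ⊗ (1, -2). So T has rank 1 (it is nonzero).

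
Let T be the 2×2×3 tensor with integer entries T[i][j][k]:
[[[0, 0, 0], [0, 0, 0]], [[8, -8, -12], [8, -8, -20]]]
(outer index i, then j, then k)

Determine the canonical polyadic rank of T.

2

Lower bound: the mode-3 unfolding of T (rows indexed by k, columns by (i,j) = (0,0), (0,1), (1,0), (1,1)) is [[0, 0, 8, 8], [0, 0, -8, -8], [0, 0, -12, -20]].
There the 2×2 minor on rows k ∈ {0, 2}, columns (i,j) ∈ {(1,0), (1,1)} is det [[8, 8], [-12, -20]] = -64 ≠ 0, so this unfolding has rank ≥ 2; CP rank is at least every unfolding rank, so rank(T) ≥ 2. (Unfolding ranks only ever bound the CP rank from below — rank(T) can be strictly larger than all of them — so the matching upper bound has to come from an explicit 2-term decomposition.)
Upper bound — finding two terms. Every mode-1 slice of T is a multiple of one matrix: T[i,:,:] = a[i]·M with a = (0, 1) and M = [[8, -8, -12], [8, -8, -20]] (rows indexed by j, columns by k). So it suffices to write M as a sum of two rank-1 matrices.
Splitting M by its rows (j = 0, 1), M = (1, 0)(8, -8, -12)ᵀ + (0, 1)(8, -8, -20)ᵀ.
Hence T = (0, 1) ⊗ (1, 0) ⊗ (8, -8, -12) + (0, 1) ⊗ (0, 1) ⊗ (8, -8, -20), so rank(T) ≤ 2.
These bounds meet, so rank(T) = 2.
Check entry T[0,0,1] = 0: (0)·(1)·(-8) + (0)·(0)·(-8) = 0.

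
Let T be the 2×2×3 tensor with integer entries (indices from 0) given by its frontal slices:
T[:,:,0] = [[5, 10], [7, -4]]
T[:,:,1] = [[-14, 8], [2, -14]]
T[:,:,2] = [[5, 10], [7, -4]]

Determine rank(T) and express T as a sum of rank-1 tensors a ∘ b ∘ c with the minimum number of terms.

Lower bound: in the mode-1 unfolding of T (rows indexed by i, columns by (j,k)) the 2×2 minor on rows i ∈ {0, 1}, columns (j,k) ∈ {(0,0), (0,1)} is det [[5, -14], [7, 2]] = 108 ≠ 0, so that unfolding has rank ≥ 2 and hence rank(T) ≥ 2 (CP rank is at least every unfolding rank, though it can be larger).
Upper bound: with S_k = T[:,:,k], the two rank-1 terms a₁b₁ᵀ, a₂b₂ᵀ are the rank-1 members of the pencil x·S₀ + y·S₁.
det(x·S₀ + y·S₁) is −90·x² − 90·xy + 180·y² = (-90)·(x + 2·y)(x − y), vanishing at (x:y) = (2:-1) and (1:1).
M₁ = 2·S₀ − S₁ = [[24, 12], [12, 6]] = 6·(2, 1)(2, 1)ᵀ and M₂ = S₀ + S₁ = [[-9, 18], [9, -18]] = (-9)·(1, -1)(1, -2)ᵀ, so take a₁ = (2, 1), b₁ = (2, 1), a₂ = (1, -1), b₂ = (1, -2).
Each slice is an integer combination of E₁ = a₁b₁ᵀ and E₂ = a₂b₂ᵀ: S₀ = 2·E₁ − 3·E₂, S₁ = −2·E₁ − 6·E₂, S₂ = 2·E₁ − 3·E₂; reading off coefficients, c₁ = (2, -2, 2) and c₂ = (-3, -6, -3).
Hence T = (2, 1) ∘ (2, 1) ∘ (2, -2, 2) + (1, -1) ∘ (1, -2) ∘ (-3, -6, -3), so rank(T) ≤ 2.
These bounds meet, so rank(T) = 2.

rank(T) = 2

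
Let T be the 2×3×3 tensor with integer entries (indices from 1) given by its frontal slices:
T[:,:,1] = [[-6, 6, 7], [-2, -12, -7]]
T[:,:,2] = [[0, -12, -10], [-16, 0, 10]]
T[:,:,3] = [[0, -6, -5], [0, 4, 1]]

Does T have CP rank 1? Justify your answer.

The mode-3 unfolding of T (rows indexed by k, columns by (i,j) = (1,1), (1,2), (1,3), (2,1), (2,2), (2,3)) is [[-6, 6, 7, -2, -12, -7], [0, -12, -10, -16, 0, 10], [0, -6, -5, 0, 4, 1]].
There the 3×3 minor on rows k ∈ {1, 2, 3}, columns (i,j) ∈ {(1,1), (1,2), (2,1)} is det [[-6, 6, -2], [0, -12, -16], [0, -6, 0]] = 576 ≠ 0, so this unfolding has rank ≥ 3; CP rank is at least every unfolding rank, so rank(T) ≥ 3.
In particular rank(T) ≥ 3 > 1, so T is not rank-1.

No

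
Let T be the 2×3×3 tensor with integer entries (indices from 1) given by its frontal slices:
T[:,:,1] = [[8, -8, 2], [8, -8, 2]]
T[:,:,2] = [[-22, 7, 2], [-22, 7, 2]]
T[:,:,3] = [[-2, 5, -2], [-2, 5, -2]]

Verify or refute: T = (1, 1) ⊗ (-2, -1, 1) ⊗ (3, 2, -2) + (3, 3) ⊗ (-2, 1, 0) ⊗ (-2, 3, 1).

No

Reconstruct entry (1,1,1) from the claimed factors: Σₗ aₗ[1]bₗ[1]cₗ[1] = (1)·(-2)·(3) + (3)·(-2)·(-2) = 6, but T[1,1,1] = 8. The claim is false.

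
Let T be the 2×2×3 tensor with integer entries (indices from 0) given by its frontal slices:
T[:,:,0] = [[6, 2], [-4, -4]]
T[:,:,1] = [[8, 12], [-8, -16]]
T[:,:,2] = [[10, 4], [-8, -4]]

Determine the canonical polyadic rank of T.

Lower bound: in the mode-3 unfolding of T (rows indexed by k, columns by (i,j)) the 3×3 minor on rows k ∈ {0, 1, 2}, columns (i,j) ∈ {(0,0), (0,1), (1,0)} is det [[6, 2, -4], [8, 12, -8], [10, 4, -8]] = -64 ≠ 0, so that unfolding has rank ≥ 3 and hence rank(T) ≥ 3 (CP rank is at least every unfolding rank, though it can be larger).
Upper bound: T is a sum of 3 rank-1 terms, T = [1, -2] (x) [0, 1] (x) [0, 4, -2] + [1, -1] (x) [1, 1] (x) [4, 8, 8] + [1, 0] (x) [1, -1] (x) [2, 0, 2] (written with every a and b primitive with positive leading entry and the scale carried by c; CP decompositions are not unique, and this one is verified by expanding entrywise), so rank(T) ≤ 3.
These bounds meet, so rank(T) = 3.

3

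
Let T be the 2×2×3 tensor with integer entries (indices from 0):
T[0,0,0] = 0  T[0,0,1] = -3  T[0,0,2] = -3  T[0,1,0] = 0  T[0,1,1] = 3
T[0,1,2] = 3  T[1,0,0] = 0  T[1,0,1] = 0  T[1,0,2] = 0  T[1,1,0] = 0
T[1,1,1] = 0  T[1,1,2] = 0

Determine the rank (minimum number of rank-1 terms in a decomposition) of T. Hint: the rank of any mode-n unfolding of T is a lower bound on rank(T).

Lower bound: T ≠ 0 (e.g. T[0,0,1] = -3), so rank(T) ≥ 1.
Upper bound: if T = a ⊗ b ⊗ c then every fibre of T is a multiple of the corresponding factor, so read the factors off the fibres through the nonzero entry T[0,0,1] = -3.
The mode-1 fibre T[:,0,1] = [-3, 0] gives a = [1, 0] (primitive direction); the mode-2 fibre T[0,:,1] = [-3, 3] gives b = [1, -1]; then c[k] = T[0,0,k] / (a[0]·b[0]) = [0, -3, -3] / 1 = [0, -3, -3].
Expanding [1, 0] ⊗ [1, -1] ⊗ [0, -3, -3] reproduces all 12 entries of T, so T = [1, 0] ⊗ [1, -1] ⊗ [0, -3, -3] and rank(T) ≤ 1.
These bounds meet, so rank(T) = 1.

1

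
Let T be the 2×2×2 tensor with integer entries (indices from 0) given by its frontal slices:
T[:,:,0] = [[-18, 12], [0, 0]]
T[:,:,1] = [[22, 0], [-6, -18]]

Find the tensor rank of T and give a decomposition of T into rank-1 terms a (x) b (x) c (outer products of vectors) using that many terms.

rank(T) = 2

Lower bound: the mode-3 unfolding of T (rows indexed by k, columns by (i,j) = (0,0), (0,1), (1,0), (1,1)) is [[-18, 12, 0, 0], [22, 0, -6, -18]].
There the 2×2 minor on rows k ∈ {0, 1}, columns (i,j) ∈ {(0,0), (0,1)} is det [[-18, 12], [22, 0]] = -264 ≠ 0, so this unfolding has rank ≥ 2; CP rank is at least every unfolding rank, so rank(T) ≥ 2. (Unfolding ranks only ever bound the CP rank from below — rank(T) can be strictly larger than all of them — so the matching upper bound has to come from an explicit 2-term decomposition.)
Upper bound — finding two terms. Write S_k = T[:,:,k] for the frontal slices: S₀ = [[-18, 12], [0, 0]], S₁ = [[22, 0], [-6, -18]].
If T = a₁ (x) b₁ (x) c₁ + a₂ (x) b₂ (x) c₂ then each S_k = c₁[k]·a₁b₁ᵀ + c₂[k]·a₂b₂ᵀ. S₀ and S₁ are linearly independent, so a₁b₁ᵀ and a₂b₂ᵀ must span the same plane of matrices: they are the rank-1 matrices of the form x·S₀ + y·S₁.
det(x·S₀ + y·S₁) is 396·xy − 396·y² = 396·(x − y)(y), vanishing at (x:y) = (1:1) and (1:0).
M₁ = S₀ + S₁ = [[4, 12], [-6, -18]] = 2·[2, -3][1, 3]ᵀ and M₂ = S₀ = [[-18, 12], [0, 0]] = (-6)·[1, 0][3, -2]ᵀ, so take a₁ = [2, -3], b₁ = [1, 3], a₂ = [1, 0], b₂ = [3, -2].
Each slice is an integer combination of E₁ = a₁b₁ᵀ and E₂ = a₂b₂ᵀ: S₀ = −6·E₂, S₁ = 2·E₁ + 6·E₂; reading off coefficients, c₁ = [0, 2] and c₂ = [-6, 6].
Hence T = [2, -3] (x) [1, 3] (x) [0, 2] + [1, 0] (x) [3, -2] (x) [-6, 6], so rank(T) ≤ 2.
These bounds meet, so rank(T) = 2.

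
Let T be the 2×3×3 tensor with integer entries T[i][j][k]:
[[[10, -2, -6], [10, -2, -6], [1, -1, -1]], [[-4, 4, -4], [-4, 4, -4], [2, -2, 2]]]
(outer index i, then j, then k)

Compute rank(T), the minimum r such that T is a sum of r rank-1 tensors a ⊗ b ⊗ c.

Lower bound: the mode-3 unfolding of T (rows indexed by k, columns by (i,j) = (0,0), (0,1), (0,2), (1,0), (1,1), (1,2)) is [[10, 10, 1, -4, -4, 2], [-2, -2, -1, 4, 4, -2], [-6, -6, -1, -4, -4, 2]].
There the 3×3 minor on rows k ∈ {0, 1, 2}, columns (i,j) ∈ {(0,0), (0,2), (1,0)} is det [[10, 1, -4], [-2, -1, 4], [-6, -1, -4]] = 64 ≠ 0, so this unfolding has rank ≥ 3; CP rank is at least every unfolding rank, so rank(T) ≥ 3. (This is only a lower bound: in general the CP rank may exceed every unfolding rank, so we still need to exhibit 3 rank-1 terms summing to T.)
Upper bound: T is a sum of 3 rank-1 terms, T = [1, -2] ⊗ [2, 2, -1] ⊗ [1, -1, 1] + [1, 0] ⊗ [1, 1, 0] ⊗ [4, 4, -8] + [1, 0] ⊗ [2, 2, 1] ⊗ [2, -2, 0] (written with every a and b primitive with positive leading entry and the scale carried by c; CP decompositions are not unique, and this one is verified by expanding entrywise), so rank(T) ≤ 3.
These bounds meet, so rank(T) = 3.
Check entry T[1,0,1] = 4: (-2)·(2)·(-1) + (0)·(1)·(4) + (0)·(2)·(-2) = 4.

3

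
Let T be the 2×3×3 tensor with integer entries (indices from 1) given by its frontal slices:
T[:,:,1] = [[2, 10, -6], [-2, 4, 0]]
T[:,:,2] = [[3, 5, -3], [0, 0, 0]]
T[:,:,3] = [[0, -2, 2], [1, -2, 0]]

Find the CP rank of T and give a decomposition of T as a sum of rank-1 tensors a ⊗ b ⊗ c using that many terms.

Lower bound: the mode-3 unfolding of T (rows indexed by k, columns by (i,j) = (1,1), (1,2), (1,3), (2,1), (2,2), (2,3)) is [[2, 10, -6, -2, 4, 0], [3, 5, -3, 0, 0, 0], [0, -2, 2, 1, -2, 0]].
There the 3×3 minor on rows k ∈ {1, 2, 3}, columns (i,j) ∈ {(1,1), (1,2), (1,3)} is det [[2, 10, -6], [3, 5, -3], [0, -2, 2]] = -16 ≠ 0, so this unfolding has rank ≥ 3; CP rank is at least every unfolding rank, so rank(T) ≥ 3. (Flattening ranks never certify an upper bound on CP rank; for that we must actually write T with 3 rank-1 terms.)
Upper bound: T is a sum of 3 rank-1 terms, T = [1, 0] ⊗ [1, -1, -1] ⊗ [2, -1, -2] + [1, 0] ⊗ [1, 1, -1] ⊗ [4, 4, 0] + [2, 1] ⊗ [1, -2, 0] ⊗ [-2, 0, 1] (one valid choice — decompositions are not unique — normalised so each a, b is primitive with positive first nonzero entry; check it by expanding all entries), so rank(T) ≤ 3.
These bounds meet, so rank(T) = 3.
Check entry T[1,2,3] = -2: (1)·(-1)·(-2) + (1)·(1)·(0) + (2)·(-2)·(1) = -2.

rank(T) = 3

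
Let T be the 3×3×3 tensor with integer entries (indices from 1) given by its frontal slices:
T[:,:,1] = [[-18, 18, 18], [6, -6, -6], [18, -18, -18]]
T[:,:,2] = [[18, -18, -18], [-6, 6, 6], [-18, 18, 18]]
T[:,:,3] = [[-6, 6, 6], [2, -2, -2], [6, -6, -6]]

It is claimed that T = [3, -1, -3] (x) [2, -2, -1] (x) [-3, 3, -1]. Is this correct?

Reconstruct entry (1,3,1) from the claimed factors: Σₗ aₗ[1]bₗ[3]cₗ[1] = (3)·(-1)·(-3) = 9, but T[1,3,1] = 18. The claim is false.

No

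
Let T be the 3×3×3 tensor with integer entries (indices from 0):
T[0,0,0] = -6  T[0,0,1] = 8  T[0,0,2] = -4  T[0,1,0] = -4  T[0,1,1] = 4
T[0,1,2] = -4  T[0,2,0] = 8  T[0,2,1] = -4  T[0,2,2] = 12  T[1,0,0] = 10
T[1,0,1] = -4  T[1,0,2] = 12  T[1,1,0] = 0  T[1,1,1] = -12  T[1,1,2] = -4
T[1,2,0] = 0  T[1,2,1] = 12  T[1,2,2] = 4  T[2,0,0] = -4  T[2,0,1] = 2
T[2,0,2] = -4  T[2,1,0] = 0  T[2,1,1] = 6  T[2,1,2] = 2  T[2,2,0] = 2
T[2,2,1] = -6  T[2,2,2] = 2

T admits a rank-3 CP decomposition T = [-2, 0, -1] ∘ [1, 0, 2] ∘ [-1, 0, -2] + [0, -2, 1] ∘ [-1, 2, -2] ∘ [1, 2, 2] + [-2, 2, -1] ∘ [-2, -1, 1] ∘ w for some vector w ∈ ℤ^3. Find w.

w = [-2, 2, -2]

Subtract the known terms from T to get the rank-1 residual R = [-2, 2, -1] ∘ [-2, -1, 1] ∘ w, so R[i,j,k] = a[i]·b[j]·w[k]. Pick indices with nonzero a[0]·b[0] = (-2)·(-2) = 4. Only the fibre through (0,0,·) is needed: R[0,0,:] = T[0,0,:] − Σₗ aₗ[0]bₗ[0]cₗ = [-6, 8, -4] − (-2)·(1)·[-1, 0, -2] − (0)·(-1)·[1, 2, 2] = [-8, 8, -8]. Then w[k] = R[0,0,k] / 4 for each k, giving w = [-8, 8, -8] / 4 = [-2, 2, -2].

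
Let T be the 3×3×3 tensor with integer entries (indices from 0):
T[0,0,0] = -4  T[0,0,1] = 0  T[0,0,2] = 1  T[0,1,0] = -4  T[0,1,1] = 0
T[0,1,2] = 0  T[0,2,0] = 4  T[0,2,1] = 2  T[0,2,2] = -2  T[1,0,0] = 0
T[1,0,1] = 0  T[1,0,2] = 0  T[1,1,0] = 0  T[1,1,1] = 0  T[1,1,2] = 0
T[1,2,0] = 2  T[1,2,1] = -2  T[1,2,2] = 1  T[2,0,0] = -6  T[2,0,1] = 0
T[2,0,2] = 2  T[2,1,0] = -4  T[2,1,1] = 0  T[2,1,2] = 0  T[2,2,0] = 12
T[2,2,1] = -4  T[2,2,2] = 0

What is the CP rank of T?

Lower bound: in the mode-3 unfolding of T (rows indexed by k, columns by (i,j)) the 3×3 minor on rows k ∈ {0, 1, 2}, columns (i,j) ∈ {(0,0), (0,1), (0,2)} is det [[-4, -4, 4], [0, 0, 2], [1, 0, -2]] = -8 ≠ 0, so that unfolding has rank ≥ 3 and hence rank(T) ≥ 3 (CP rank is at least every unfolding rank, though it can be larger).
Upper bound: T is a sum of 3 rank-1 terms, T = [1, -1, -2] ⊗ [0, 0, 1] ⊗ [-2, 2, -1] + [1, 0, 1] ⊗ [1, 2, -2] ⊗ [-2, 0, 0] + [1, 0, 2] ⊗ [1, 0, -1] ⊗ [-2, 0, 1] (written with every a and b primitive with positive leading entry and the scale carried by c; CP decompositions are not unique, and this one is verified by expanding entrywise), so rank(T) ≤ 3.
These bounds meet, so rank(T) = 3.

3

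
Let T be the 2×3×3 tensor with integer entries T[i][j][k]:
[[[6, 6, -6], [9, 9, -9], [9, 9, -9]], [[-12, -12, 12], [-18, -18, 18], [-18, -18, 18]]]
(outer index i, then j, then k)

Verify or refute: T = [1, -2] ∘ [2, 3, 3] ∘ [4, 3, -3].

No

Reconstruct entry (0,0,0) from the claimed factors: Σₗ aₗ[0]bₗ[0]cₗ[0] = (1)·(2)·(4) = 8, but T[0,0,0] = 6. The claim is false.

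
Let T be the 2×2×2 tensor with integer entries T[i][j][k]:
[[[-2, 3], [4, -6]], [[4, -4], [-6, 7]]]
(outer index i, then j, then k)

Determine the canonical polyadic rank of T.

Lower bound: in the mode-2 unfolding of T (rows indexed by j, columns by (i,k)) the 2×2 minor on rows j ∈ {0, 1}, columns (i,k) ∈ {(0,0), (1,0)} is det [[-2, 4], [4, -6]] = -4 ≠ 0, so that unfolding has rank ≥ 2 and hence rank(T) ≥ 2 (CP rank is at least every unfolding rank, though it can be larger).
Upper bound: with S_k = T[:,:,k], the two rank-1 terms a₁b₁ᵀ, a₂b₂ᵀ are the rank-1 members of the pencil x·S₀ + y·S₁.
det(x·S₀ + y·S₁) is −4·x² + 8·xy − 3·y² = −(2·x − 3·y)(2·x − y), vanishing at (x:y) = (3:2) and (1:2).
M₁ = 3·S₀ + 2·S₁ = [[0, 0], [4, -4]] = 4·[0, 1][1, -1]ᵀ and M₂ = S₀ + 2·S₁ = [[4, -8], [-4, 8]] = 4·[1, -1][1, -2]ᵀ, so take a₁ = [0, 1], b₁ = [1, -1], a₂ = [1, -1], b₂ = [1, -2].
Each slice is an integer combination of E₁ = a₁b₁ᵀ and E₂ = a₂b₂ᵀ: S₀ = 2·E₁ − 2·E₂, S₁ = −E₁ + 3·E₂; reading off coefficients, c₁ = [2, -1] and c₂ = [-2, 3].
Hence T = [0, 1] ∘ [1, -1] ∘ [2, -1] + [1, -1] ∘ [1, -2] ∘ [-2, 3], so rank(T) ≤ 2.
These bounds meet, so rank(T) = 2.

2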